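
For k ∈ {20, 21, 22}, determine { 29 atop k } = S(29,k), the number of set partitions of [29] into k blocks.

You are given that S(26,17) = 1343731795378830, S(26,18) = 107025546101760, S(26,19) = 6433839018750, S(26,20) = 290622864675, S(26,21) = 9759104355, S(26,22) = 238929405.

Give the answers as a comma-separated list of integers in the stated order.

17110181160972900, 949910385013590, 40823077538100

r27: T_27,18=18×107025546101760+1343731795378830=3270191625210510; T_27,19=19×6433839018750+107025546101760=229268487458010; T_27,20=20×290622864675+6433839018750=12246296312250; T_27,21=21×9759104355+290622864675=495564056130; T_27,22=22×238929405+9759104355=15015551265
r28: T_28,19=19×229268487458010+3270191625210510=7626292886912700; T_28,20=20×12246296312250+229268487458010=474194413703010; T_28,21=21×495564056130+12246296312250=22653141490980; T_28,22=22×15015551265+495564056130=825906183960
r29: T_29,20=20×474194413703010+7626292886912700=17110181160972900; T_29,21=21×22653141490980+474194413703010=949910385013590; T_29,22=22×825906183960+22653141490980=40823077538100
Read S(29,20) = 17110181160972900, S(29,21) = 949910385013590, S(29,22) = 40823077538100.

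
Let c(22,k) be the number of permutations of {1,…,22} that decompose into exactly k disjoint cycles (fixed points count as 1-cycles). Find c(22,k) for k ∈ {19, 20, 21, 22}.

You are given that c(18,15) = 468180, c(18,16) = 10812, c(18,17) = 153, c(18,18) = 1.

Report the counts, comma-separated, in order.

@19  (19,16):10812·18+468180→662796, (19,17):153·18+10812→13566, (19,18):1·18+153→171, (19,19):0·18+1→1
@20  (20,17):13566·19+662796→920550, (20,18):171·19+13566→16815, (20,19):1·19+171→190, (20,20):0·19+1→1
@21  (21,18):16815·20+920550→1256850, (21,19):190·20+16815→20615, (21,20):1·20+190→210, (21,21):0·20+1→1
@22  (22,19):20615·21+1256850→1689765, (22,20):210·21+20615→25025, (22,21):1·21+210→231, (22,22):0·21+1→1
Read c(22,19) = 1689765, c(22,20) = 25025, c(22,21) = 231, c(22,22) = 1.

1689765, 25025, 231, 1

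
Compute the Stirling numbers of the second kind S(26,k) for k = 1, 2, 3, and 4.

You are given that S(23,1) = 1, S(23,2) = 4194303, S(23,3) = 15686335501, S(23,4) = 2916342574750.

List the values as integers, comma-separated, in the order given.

1, 33554431, 423610750290, 187226356946265

i=24: T(24,1)=0+1·1=1 | T(24,2)=1+2·4194303=8388607 | T(24,3)=4194303+3·15686335501=47063200806 | T(24,4)=15686335501+4·2916342574750=11681056634501
i=25: T(25,1)=0+1·1=1 | T(25,2)=1+2·8388607=16777215 | T(25,3)=8388607+3·47063200806=141197991025 | T(25,4)=47063200806+4·11681056634501=46771289738810
i=26: T(26,1)=0+1·1=1 | T(26,2)=1+2·16777215=33554431 | T(26,3)=16777215+3·141197991025=423610750290 | T(26,4)=141197991025+4·46771289738810=187226356946265
Read S(26,1) = 1, S(26,2) = 33554431, S(26,3) = 423610750290, S(26,4) = 187226356946265.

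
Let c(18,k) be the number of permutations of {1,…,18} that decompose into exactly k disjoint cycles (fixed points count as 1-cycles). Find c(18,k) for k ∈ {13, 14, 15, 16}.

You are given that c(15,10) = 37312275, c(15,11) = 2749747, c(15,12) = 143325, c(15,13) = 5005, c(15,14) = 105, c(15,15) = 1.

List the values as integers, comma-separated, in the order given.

[16] T[16,11]:15*2749747+37312275=78558480 · T[16,12]:15*143325+2749747=4899622 · T[16,13]:15*5005+143325=218400 · T[16,14]:15*105+5005=6580 · T[16,15]:15*1+105=120 · T[16,16]:15*0+1=1
[17] T[17,12]:16*4899622+78558480=156952432 · T[17,13]:16*218400+4899622=8394022 · T[17,14]:16*6580+218400=323680 · T[17,15]:16*120+6580=8500 · T[17,16]:16*1+120=136
[18] T[18,13]:17*8394022+156952432=299650806 · T[18,14]:17*323680+8394022=13896582 · T[18,15]:17*8500+323680=468180 · T[18,16]:17*136+8500=10812
Read c(18,13) = 299650806, c(18,14) = 13896582, c(18,15) = 468180, c(18,16) = 10812.

299650806, 13896582, 468180, 10812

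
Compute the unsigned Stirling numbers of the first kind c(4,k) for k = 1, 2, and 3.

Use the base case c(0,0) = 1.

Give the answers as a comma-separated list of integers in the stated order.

i=1: T(1,1)=1+0·0=1
i=2: T(2,1)=0+1·1=1 | T(2,2)=1+1·0=1
i=3: T(3,1)=0+2·1=2 | T(3,2)=1+2·1=3 | T(3,3)=1+2·0=1
i=4: T(4,1)=0+3·2=6 | T(4,2)=2+3·3=11 | T(4,3)=3+3·1=6
Read c(4,1) = 6, c(4,2) = 11, c(4,3) = 6.

6, 11, 6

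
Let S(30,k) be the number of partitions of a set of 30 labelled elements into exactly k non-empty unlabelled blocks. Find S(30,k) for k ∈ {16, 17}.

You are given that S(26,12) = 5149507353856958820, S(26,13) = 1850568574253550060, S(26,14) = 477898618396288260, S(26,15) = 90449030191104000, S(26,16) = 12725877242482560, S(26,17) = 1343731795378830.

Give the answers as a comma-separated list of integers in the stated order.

2940812098256837097720, 511605167806434372210

[27] T[27,13]:13*1850568574253550060+5149507353856958820=29206898819153109600 · T[27,14]:14*477898618396288260+1850568574253550060=8541149231801585700 · T[27,15]:15*90449030191104000+477898618396288260=1834634071262848260 · T[27,16]:16*12725877242482560+90449030191104000=294063066070824960 · T[27,17]:17*1343731795378830+12725877242482560=35569317763922670
[28] T[28,14]:14*8541149231801585700+29206898819153109600=148782988064375309400 · T[28,15]:15*1834634071262848260+8541149231801585700=36060660300744309600 · T[28,16]:16*294063066070824960+1834634071262848260=6539643128396047620 · T[28,17]:17*35569317763922670+294063066070824960=898741468057510350
[29] T[29,15]:15*36060660300744309600+148782988064375309400=689692892575539953400 · T[29,16]:16*6539643128396047620+36060660300744309600=140694950355081071520 · T[29,17]:17*898741468057510350+6539643128396047620=21818248085373723570
[30] T[30,16]:16*140694950355081071520+689692892575539953400=2940812098256837097720 · T[30,17]:17*21818248085373723570+140694950355081071520=511605167806434372210
Read S(30,16) = 2940812098256837097720, S(30,17) = 511605167806434372210.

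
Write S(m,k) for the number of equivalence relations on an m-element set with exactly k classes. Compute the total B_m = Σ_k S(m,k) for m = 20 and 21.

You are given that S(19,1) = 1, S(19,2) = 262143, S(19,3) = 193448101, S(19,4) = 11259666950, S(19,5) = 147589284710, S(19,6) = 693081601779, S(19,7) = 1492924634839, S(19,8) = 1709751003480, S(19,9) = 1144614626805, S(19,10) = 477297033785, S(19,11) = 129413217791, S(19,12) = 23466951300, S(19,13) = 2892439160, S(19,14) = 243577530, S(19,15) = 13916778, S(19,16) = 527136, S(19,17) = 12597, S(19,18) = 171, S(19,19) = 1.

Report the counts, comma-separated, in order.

51724158235372, 474869816156751

@20  (20,1):1·1+0→1, (20,2):262143·2+1→524287, (20,3):193448101·3+262143→580606446, (20,4):11259666950·4+193448101→45232115901, (20,5):147589284710·5+11259666950→749206090500, (20,6):693081601779·6+147589284710→4306078895384, (20,7):1492924634839·7+693081601779→11143554045652, (20,8):1709751003480·8+1492924634839→15170932662679, (20,9):1144614626805·9+1709751003480→12011282644725, (20,10):477297033785·10+1144614626805→5917584964655, (20,11):129413217791·11+477297033785→1900842429486, (20,12):23466951300·12+129413217791→411016633391, (20,13):2892439160·13+23466951300→61068660380, (20,14):243577530·14+2892439160→6302524580, (20,15):13916778·15+243577530→452329200, (20,16):527136·16+13916778→22350954, (20,17):12597·17+527136→741285, (20,18):171·18+12597→15675, (20,19):1·19+171→190, (20,20):0·20+1→1
@21  (21,1):1·1+0→1, (21,2):524287·2+1→1048575, (21,3):580606446·3+524287→1742343625, (21,4):45232115901·4+580606446→181509070050, (21,5):749206090500·5+45232115901→3791262568401, (21,6):4306078895384·6+749206090500→26585679462804, (21,7):11143554045652·7+4306078895384→82310957214948, (21,8):15170932662679·8+11143554045652→132511015347084, (21,9):12011282644725·9+15170932662679→123272476465204, (21,10):5917584964655·10+12011282644725→71187132291275, (21,11):1900842429486·11+5917584964655→26826851689001, (21,12):411016633391·12+1900842429486→6833042030178, (21,13):61068660380·13+411016633391→1204909218331, (21,14):6302524580·14+61068660380→149304004500, (21,15):452329200·15+6302524580→13087462580, (21,16):22350954·16+452329200→809944464, (21,17):741285·17+22350954→34952799, (21,18):15675·18+741285→1023435, (21,19):190·19+15675→19285, (21,20):1·20+190→210, (21,21):0·21+1→1
B_20 = ΣS(20,k) = 1+524287+580606446+45232115901+749206090500+4306078895384+11143554045652+15170932662679+12011282644725+5917584964655+1900842429486+411016633391+61068660380+6302524580+452329200+22350954+741285+15675+190+1 = 51724158235372
B_21 = ΣS(21,k) = 1+1048575+1742343625+181509070050+3791262568401+26585679462804+82310957214948+132511015347084+123272476465204+71187132291275+26826851689001+6833042030178+1204909218331+149304004500+13087462580+809944464+34952799+1023435+19285+210+1 = 474869816156751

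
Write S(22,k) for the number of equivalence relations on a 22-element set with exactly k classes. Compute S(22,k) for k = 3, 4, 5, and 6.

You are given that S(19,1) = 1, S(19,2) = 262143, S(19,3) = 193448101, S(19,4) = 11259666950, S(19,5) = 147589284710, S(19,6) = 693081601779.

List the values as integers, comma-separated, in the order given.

@20  (20,1):1·1+0→1, (20,2):262143·2+1→524287, (20,3):193448101·3+262143→580606446, (20,4):11259666950·4+193448101→45232115901, (20,5):147589284710·5+11259666950→749206090500, (20,6):693081601779·6+147589284710→4306078895384
@21  (21,2):524287·2+1→1048575, (21,3):580606446·3+524287→1742343625, (21,4):45232115901·4+580606446→181509070050, (21,5):749206090500·5+45232115901→3791262568401, (21,6):4306078895384·6+749206090500→26585679462804
@22  (22,3):1742343625·3+1048575→5228079450, (22,4):181509070050·4+1742343625→727778623825, (22,5):3791262568401·5+181509070050→19137821912055, (22,6):26585679462804·6+3791262568401→163305339345225
Read S(22,3) = 5228079450, S(22,4) = 727778623825, S(22,5) = 19137821912055, S(22,6) = 163305339345225.

5228079450, 727778623825, 19137821912055, 163305339345225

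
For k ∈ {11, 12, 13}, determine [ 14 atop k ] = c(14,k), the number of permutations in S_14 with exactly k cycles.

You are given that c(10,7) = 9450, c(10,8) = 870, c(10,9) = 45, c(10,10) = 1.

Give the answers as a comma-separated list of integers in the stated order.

i=11: T(11,8)=9450+10·870=18150 | T(11,9)=870+10·45=1320 | T(11,10)=45+10·1=55 | T(11,11)=1+10·0=1
i=12: T(12,9)=18150+11·1320=32670 | T(12,10)=1320+11·55=1925 | T(12,11)=55+11·1=66 | T(12,12)=1+11·0=1
i=13: T(13,10)=32670+12·1925=55770 | T(13,11)=1925+12·66=2717 | T(13,12)=66+12·1=78 | T(13,13)=1+12·0=1
i=14: T(14,11)=55770+13·2717=91091 | T(14,12)=2717+13·78=3731 | T(14,13)=78+13·1=91
Read c(14,11) = 91091, c(14,12) = 3731, c(14,13) = 91.

91091, 3731, 91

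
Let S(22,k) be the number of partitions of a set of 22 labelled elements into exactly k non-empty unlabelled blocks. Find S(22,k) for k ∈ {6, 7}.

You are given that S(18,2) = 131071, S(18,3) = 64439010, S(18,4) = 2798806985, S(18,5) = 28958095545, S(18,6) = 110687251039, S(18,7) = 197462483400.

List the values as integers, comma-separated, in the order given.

163305339345225, 602762379967440

row 19: T[19][3]=3·64439010+131071=193448101  T[19][4]=4·2798806985+64439010=11259666950  T[19][5]=5·28958095545+2798806985=147589284710  T[19][6]=6·110687251039+28958095545=693081601779  T[19][7]=7·197462483400+110687251039=1492924634839
row 20: T[20][4]=4·11259666950+193448101=45232115901  T[20][5]=5·147589284710+11259666950=749206090500  T[20][6]=6·693081601779+147589284710=4306078895384  T[20][7]=7·1492924634839+693081601779=11143554045652
row 21: T[21][5]=5·749206090500+45232115901=3791262568401  T[21][6]=6·4306078895384+749206090500=26585679462804  T[21][7]=7·11143554045652+4306078895384=82310957214948
row 22: T[22][6]=6·26585679462804+3791262568401=163305339345225  T[22][7]=7·82310957214948+26585679462804=602762379967440
Read S(22,6) = 163305339345225, S(22,7) = 602762379967440.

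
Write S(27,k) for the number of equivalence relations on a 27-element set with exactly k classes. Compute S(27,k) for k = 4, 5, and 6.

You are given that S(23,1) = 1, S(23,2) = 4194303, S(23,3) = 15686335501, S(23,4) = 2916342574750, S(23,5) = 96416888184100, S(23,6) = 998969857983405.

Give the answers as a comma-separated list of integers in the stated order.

r24: T_24,1=1×1+0=1; T_24,2=2×4194303+1=8388607; T_24,3=3×15686335501+4194303=47063200806; T_24,4=4×2916342574750+15686335501=11681056634501; T_24,5=5×96416888184100+2916342574750=485000783495250; T_24,6=6×998969857983405+96416888184100=6090236036084530
r25: T_25,2=2×8388607+1=16777215; T_25,3=3×47063200806+8388607=141197991025; T_25,4=4×11681056634501+47063200806=46771289738810; T_25,5=5×485000783495250+11681056634501=2436684974110751; T_25,6=6×6090236036084530+485000783495250=37026417000002430
r26: T_26,3=3×141197991025+16777215=423610750290; T_26,4=4×46771289738810+141197991025=187226356946265; T_26,5=5×2436684974110751+46771289738810=12230196160292565; T_26,6=6×37026417000002430+2436684974110751=224595186974125331
r27: T_27,4=4×187226356946265+423610750290=749329038535350; T_27,5=5×12230196160292565+187226356946265=61338207158409090; T_27,6=6×224595186974125331+12230196160292565=1359801318005044551
Read S(27,4) = 749329038535350, S(27,5) = 61338207158409090, S(27,6) = 1359801318005044551.

749329038535350, 61338207158409090, 1359801318005044551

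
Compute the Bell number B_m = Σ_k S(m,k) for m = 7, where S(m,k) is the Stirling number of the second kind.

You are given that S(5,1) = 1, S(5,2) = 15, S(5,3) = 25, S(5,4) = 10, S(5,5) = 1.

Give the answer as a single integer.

i=6: T(6,1)=0+1·1=1 | T(6,2)=1+2·15=31 | T(6,3)=15+3·25=90 | T(6,4)=25+4·10=65 | T(6,5)=10+5·1=15 | T(6,6)=1+6·0=1
i=7: T(7,1)=0+1·1=1 | T(7,2)=1+2·31=63 | T(7,3)=31+3·90=301 | T(7,4)=90+4·65=350 | T(7,5)=65+5·15=140 | T(7,6)=15+6·1=21 | T(7,7)=1+7·0=1
B_7 = ΣS(7,k) = 1+63+301+350+140+21+1 = 877

877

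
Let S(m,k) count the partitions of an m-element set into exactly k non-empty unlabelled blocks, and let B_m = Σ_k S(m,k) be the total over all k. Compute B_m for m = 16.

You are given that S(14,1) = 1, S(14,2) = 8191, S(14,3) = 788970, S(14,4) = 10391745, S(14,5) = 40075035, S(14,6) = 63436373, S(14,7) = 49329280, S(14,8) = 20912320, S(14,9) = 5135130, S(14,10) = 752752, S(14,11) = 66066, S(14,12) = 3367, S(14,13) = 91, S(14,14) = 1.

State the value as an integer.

[15] T[15,1]:1*1+0=1 · T[15,2]:2*8191+1=16383 · T[15,3]:3*788970+8191=2375101 · T[15,4]:4*10391745+788970=42355950 · T[15,5]:5*40075035+10391745=210766920 · T[15,6]:6*63436373+40075035=420693273 · T[15,7]:7*49329280+63436373=408741333 · T[15,8]:8*20912320+49329280=216627840 · T[15,9]:9*5135130+20912320=67128490 · T[15,10]:10*752752+5135130=12662650 · T[15,11]:11*66066+752752=1479478 · T[15,12]:12*3367+66066=106470 · T[15,13]:13*91+3367=4550 · T[15,14]:14*1+91=105 · T[15,15]:15*0+1=1
[16] T[16,1]:1*1+0=1 · T[16,2]:2*16383+1=32767 · T[16,3]:3*2375101+16383=7141686 · T[16,4]:4*42355950+2375101=171798901 · T[16,5]:5*210766920+42355950=1096190550 · T[16,6]:6*420693273+210766920=2734926558 · T[16,7]:7*408741333+420693273=3281882604 · T[16,8]:8*216627840+408741333=2141764053 · T[16,9]:9*67128490+216627840=820784250 · T[16,10]:10*12662650+67128490=193754990 · T[16,11]:11*1479478+12662650=28936908 · T[16,12]:12*106470+1479478=2757118 · T[16,13]:13*4550+106470=165620 · T[16,14]:14*105+4550=6020 · T[16,15]:15*1+105=120 · T[16,16]:16*0+1=1
B_16 = ΣS(16,k) = 1+32767+7141686+171798901+1096190550+2734926558+3281882604+2141764053+820784250+193754990+28936908+2757118+165620+6020+120+1 = 10480142147

10480142147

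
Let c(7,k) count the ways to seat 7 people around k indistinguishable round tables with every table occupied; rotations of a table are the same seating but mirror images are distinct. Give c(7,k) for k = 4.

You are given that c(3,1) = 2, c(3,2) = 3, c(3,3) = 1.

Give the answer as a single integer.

735

row 4: T[4][1]=3·2+0=6  T[4][2]=3·3+2=11  T[4][3]=3·1+3=6  T[4][4]=3·0+1=1
row 5: T[5][2]=4·11+6=50  T[5][3]=4·6+11=35  T[5][4]=4·1+6=10
row 6: T[6][3]=5·35+50=225  T[6][4]=5·10+35=85
row 7: T[7][4]=6·85+225=735
Read c(7,4) = 735.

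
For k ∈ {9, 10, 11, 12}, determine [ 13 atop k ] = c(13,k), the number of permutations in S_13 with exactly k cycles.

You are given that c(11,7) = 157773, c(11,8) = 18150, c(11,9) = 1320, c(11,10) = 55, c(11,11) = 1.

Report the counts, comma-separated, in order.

r12: T_12,8=11×18150+157773=357423; T_12,9=11×1320+18150=32670; T_12,10=11×55+1320=1925; T_12,11=11×1+55=66; T_12,12=11×0+1=1
r13: T_13,9=12×32670+357423=749463; T_13,10=12×1925+32670=55770; T_13,11=12×66+1925=2717; T_13,12=12×1+66=78
Read c(13,9) = 749463, c(13,10) = 55770, c(13,11) = 2717, c(13,12) = 78.

749463, 55770, 2717, 78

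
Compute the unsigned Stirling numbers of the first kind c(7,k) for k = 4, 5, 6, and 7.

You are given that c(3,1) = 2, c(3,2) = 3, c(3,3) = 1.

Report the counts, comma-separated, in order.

735, 175, 21, 1

[4] T[4,1]:3*2+0=6 · T[4,2]:3*3+2=11 · T[4,3]:3*1+3=6 · T[4,4]:3*0+1=1
[5] T[5,2]:4*11+6=50 · T[5,3]:4*6+11=35 · T[5,4]:4*1+6=10 · T[5,5]:4*0+1=1
[6] T[6,3]:5*35+50=225 · T[6,4]:5*10+35=85 · T[6,5]:5*1+10=15 · T[6,6]:5*0+1=1
[7] T[7,4]:6*85+225=735 · T[7,5]:6*15+85=175 · T[7,6]:6*1+15=21 · T[7,7]:6*0+1=1
Read c(7,4) = 735, c(7,5) = 175, c(7,6) = 21, c(7,7) = 1.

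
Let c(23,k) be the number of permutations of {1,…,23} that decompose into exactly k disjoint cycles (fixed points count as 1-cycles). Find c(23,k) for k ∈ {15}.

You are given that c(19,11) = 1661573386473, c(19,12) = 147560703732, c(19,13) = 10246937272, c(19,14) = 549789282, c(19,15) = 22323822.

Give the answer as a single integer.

62382416421941

row 20: T[20][12]=19·147560703732+1661573386473=4465226757381  T[20][13]=19·10246937272+147560703732=342252511900  T[20][14]=19·549789282+10246937272=20692933630  T[20][15]=19·22323822+549789282=973941900
row 21: T[21][13]=20·342252511900+4465226757381=11310276995381  T[21][14]=20·20692933630+342252511900=756111184500  T[21][15]=20·973941900+20692933630=40171771630
row 22: T[22][14]=21·756111184500+11310276995381=27188611869881  T[22][15]=21·40171771630+756111184500=1599718388730
row 23: T[23][15]=22·1599718388730+27188611869881=62382416421941
Read c(23,15) = 62382416421941.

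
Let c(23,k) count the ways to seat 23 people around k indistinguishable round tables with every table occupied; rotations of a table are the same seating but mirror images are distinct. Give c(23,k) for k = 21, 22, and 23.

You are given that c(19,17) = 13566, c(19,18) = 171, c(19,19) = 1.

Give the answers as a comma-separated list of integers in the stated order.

30107, 253, 1

@20  (20,18):171·19+13566→16815, (20,19):1·19+171→190, (20,20):0·19+1→1
@21  (21,19):190·20+16815→20615, (21,20):1·20+190→210, (21,21):0·20+1→1
@22  (22,20):210·21+20615→25025, (22,21):1·21+210→231, (22,22):0·21+1→1
@23  (23,21):231·22+25025→30107, (23,22):1·22+231→253, (23,23):0·22+1→1
Read c(23,21) = 30107, c(23,22) = 253, c(23,23) = 1.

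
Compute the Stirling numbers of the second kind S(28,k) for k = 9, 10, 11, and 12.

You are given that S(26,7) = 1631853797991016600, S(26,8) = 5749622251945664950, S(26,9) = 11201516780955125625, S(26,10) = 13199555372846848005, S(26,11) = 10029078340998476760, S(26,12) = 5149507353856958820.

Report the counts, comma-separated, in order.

@27  (27,8):5749622251945664950·8+1631853797991016600→47628831813556336200, (27,9):11201516780955125625·9+5749622251945664950→106563273280541795575, (27,10):13199555372846848005·10+11201516780955125625→143197070509423605675, (27,11):10029078340998476760·11+13199555372846848005→123519417123830092365, (27,12):5149507353856958820·12+10029078340998476760→71823166587281982600
@28  (28,9):106563273280541795575·9+47628831813556336200→1006698291338432496375, (28,10):143197070509423605675·10+106563273280541795575→1538533978374777852325, (28,11):123519417123830092365·11+143197070509423605675→1501910658871554621690, (28,12):71823166587281982600·12+123519417123830092365→985397416171213883565
Read S(28,9) = 1006698291338432496375, S(28,10) = 1538533978374777852325, S(28,11) = 1501910658871554621690, S(28,12) = 985397416171213883565.

1006698291338432496375, 1538533978374777852325, 1501910658871554621690, 985397416171213883565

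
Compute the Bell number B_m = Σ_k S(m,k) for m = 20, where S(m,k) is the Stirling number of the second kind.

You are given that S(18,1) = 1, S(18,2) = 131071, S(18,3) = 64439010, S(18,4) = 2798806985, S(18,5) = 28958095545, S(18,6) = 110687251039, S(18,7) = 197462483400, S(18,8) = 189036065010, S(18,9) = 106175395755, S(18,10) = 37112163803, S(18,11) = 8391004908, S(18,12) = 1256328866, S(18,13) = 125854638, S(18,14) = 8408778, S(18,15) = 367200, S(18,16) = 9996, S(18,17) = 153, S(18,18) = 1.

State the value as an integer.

51724158235372

[19] T[19,1]:1*1+0=1 · T[19,2]:2*131071+1=262143 · T[19,3]:3*64439010+131071=193448101 · T[19,4]:4*2798806985+64439010=11259666950 · T[19,5]:5*28958095545+2798806985=147589284710 · T[19,6]:6*110687251039+28958095545=693081601779 · T[19,7]:7*197462483400+110687251039=1492924634839 · T[19,8]:8*189036065010+197462483400=1709751003480 · T[19,9]:9*106175395755+189036065010=1144614626805 · T[19,10]:10*37112163803+106175395755=477297033785 · T[19,11]:11*8391004908+37112163803=129413217791 · T[19,12]:12*1256328866+8391004908=23466951300 · T[19,13]:13*125854638+1256328866=2892439160 · T[19,14]:14*8408778+125854638=243577530 · T[19,15]:15*367200+8408778=13916778 · T[19,16]:16*9996+367200=527136 · T[19,17]:17*153+9996=12597 · T[19,18]:18*1+153=171 · T[19,19]:19*0+1=1
[20] T[20,1]:1*1+0=1 · T[20,2]:2*262143+1=524287 · T[20,3]:3*193448101+262143=580606446 · T[20,4]:4*11259666950+193448101=45232115901 · T[20,5]:5*147589284710+11259666950=749206090500 · T[20,6]:6*693081601779+147589284710=4306078895384 · T[20,7]:7*1492924634839+693081601779=11143554045652 · T[20,8]:8*1709751003480+1492924634839=15170932662679 · T[20,9]:9*1144614626805+1709751003480=12011282644725 · T[20,10]:10*477297033785+1144614626805=5917584964655 · T[20,11]:11*129413217791+477297033785=1900842429486 · T[20,12]:12*23466951300+129413217791=411016633391 · T[20,13]:13*2892439160+23466951300=61068660380 · T[20,14]:14*243577530+2892439160=6302524580 · T[20,15]:15*13916778+243577530=452329200 · T[20,16]:16*527136+13916778=22350954 · T[20,17]:17*12597+527136=741285 · T[20,18]:18*171+12597=15675 · T[20,19]:19*1+171=190 · T[20,20]:20*0+1=1
B_20 = ΣS(20,k) = 1+524287+580606446+45232115901+749206090500+4306078895384+11143554045652+15170932662679+12011282644725+5917584964655+1900842429486+411016633391+61068660380+6302524580+452329200+22350954+741285+15675+190+1 = 51724158235372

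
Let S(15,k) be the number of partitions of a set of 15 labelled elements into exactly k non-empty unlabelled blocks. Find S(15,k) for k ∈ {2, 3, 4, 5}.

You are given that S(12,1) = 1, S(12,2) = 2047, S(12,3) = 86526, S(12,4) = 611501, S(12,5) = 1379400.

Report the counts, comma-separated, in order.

16383, 2375101, 42355950, 210766920

i=13: T(13,1)=0+1·1=1 | T(13,2)=1+2·2047=4095 | T(13,3)=2047+3·86526=261625 | T(13,4)=86526+4·611501=2532530 | T(13,5)=611501+5·1379400=7508501
i=14: T(14,1)=0+1·1=1 | T(14,2)=1+2·4095=8191 | T(14,3)=4095+3·261625=788970 | T(14,4)=261625+4·2532530=10391745 | T(14,5)=2532530+5·7508501=40075035
i=15: T(15,2)=1+2·8191=16383 | T(15,3)=8191+3·788970=2375101 | T(15,4)=788970+4·10391745=42355950 | T(15,5)=10391745+5·40075035=210766920
Read S(15,2) = 16383, S(15,3) = 2375101, S(15,4) = 42355950, S(15,5) = 210766920.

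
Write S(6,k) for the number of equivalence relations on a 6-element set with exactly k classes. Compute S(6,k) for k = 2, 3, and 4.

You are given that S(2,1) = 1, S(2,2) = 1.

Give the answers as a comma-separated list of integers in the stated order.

[3] T[3,1]:1*1+0=1 · T[3,2]:2*1+1=3 · T[3,3]:3*0+1=1
[4] T[4,1]:1*1+0=1 · T[4,2]:2*3+1=7 · T[4,3]:3*1+3=6 · T[4,4]:4*0+1=1
[5] T[5,1]:1*1+0=1 · T[5,2]:2*7+1=15 · T[5,3]:3*6+7=25 · T[5,4]:4*1+6=10
[6] T[6,2]:2*15+1=31 · T[6,3]:3*25+15=90 · T[6,4]:4*10+25=65
Read S(6,2) = 31, S(6,3) = 90, S(6,4) = 65.

31, 90, 65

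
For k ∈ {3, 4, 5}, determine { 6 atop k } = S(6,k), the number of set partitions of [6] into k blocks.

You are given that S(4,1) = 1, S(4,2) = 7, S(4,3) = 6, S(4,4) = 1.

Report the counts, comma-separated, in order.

i=5: T(5,2)=1+2·7=15 | T(5,3)=7+3·6=25 | T(5,4)=6+4·1=10 | T(5,5)=1+5·0=1
i=6: T(6,3)=15+3·25=90 | T(6,4)=25+4·10=65 | T(6,5)=10+5·1=15
Read S(6,3) = 90, S(6,4) = 65, S(6,5) = 15.

90, 65, 15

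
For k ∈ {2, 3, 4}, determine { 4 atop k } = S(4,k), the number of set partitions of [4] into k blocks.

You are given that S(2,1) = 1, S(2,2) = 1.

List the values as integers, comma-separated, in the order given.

row 3: T[3][1]=1·1+0=1  T[3][2]=2·1+1=3  T[3][3]=3·0+1=1
row 4: T[4][2]=2·3+1=7  T[4][3]=3·1+3=6  T[4][4]=4·0+1=1
Read S(4,2) = 7, S(4,3) = 6, S(4,4) = 1.

7, 6, 1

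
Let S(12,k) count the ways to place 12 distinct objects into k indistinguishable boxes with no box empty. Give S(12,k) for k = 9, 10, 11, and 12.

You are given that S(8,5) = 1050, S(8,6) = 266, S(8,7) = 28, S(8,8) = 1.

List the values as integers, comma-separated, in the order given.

22275, 1705, 66, 1

row 9: T[9][6]=6·266+1050=2646  T[9][7]=7·28+266=462  T[9][8]=8·1+28=36  T[9][9]=9·0+1=1
row 10: T[10][7]=7·462+2646=5880  T[10][8]=8·36+462=750  T[10][9]=9·1+36=45  T[10][10]=10·0+1=1
row 11: T[11][8]=8·750+5880=11880  T[11][9]=9·45+750=1155  T[11][10]=10·1+45=55  T[11][11]=11·0+1=1
row 12: T[12][9]=9·1155+11880=22275  T[12][10]=10·55+1155=1705  T[12][11]=11·1+55=66  T[12][12]=12·0+1=1
Read S(12,9) = 22275, S(12,10) = 1705, S(12,11) = 66, S(12,12) = 1.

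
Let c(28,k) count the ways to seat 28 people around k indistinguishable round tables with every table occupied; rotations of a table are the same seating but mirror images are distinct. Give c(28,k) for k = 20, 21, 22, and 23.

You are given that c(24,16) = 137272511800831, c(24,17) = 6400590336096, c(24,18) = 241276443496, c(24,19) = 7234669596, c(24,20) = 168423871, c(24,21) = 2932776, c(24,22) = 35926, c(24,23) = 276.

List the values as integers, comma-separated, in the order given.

2280730371654735, 71603372991150, 1845173352165, 38343278610

r25: T_25,17=24×6400590336096+137272511800831=290886679867135; T_25,18=24×241276443496+6400590336096=12191224980000; T_25,19=24×7234669596+241276443496=414908513800; T_25,20=24×168423871+7234669596=11276842500; T_25,21=24×2932776+168423871=238810495; T_25,22=24×35926+2932776=3795000; T_25,23=24×276+35926=42550
r26: T_26,18=25×12191224980000+290886679867135=595667304367135; T_26,19=25×414908513800+12191224980000=22563937825000; T_26,20=25×11276842500+414908513800=696829576300; T_26,21=25×238810495+11276842500=17247104875; T_26,22=25×3795000+238810495=333685495; T_26,23=25×42550+3795000=4858750
r27: T_27,19=26×22563937825000+595667304367135=1182329687817135; T_27,20=26×696829576300+22563937825000=40681506808800; T_27,21=26×17247104875+696829576300=1145254303050; T_27,22=26×333685495+17247104875=25922927745; T_27,23=26×4858750+333685495=460012995
r28: T_28,20=27×40681506808800+1182329687817135=2280730371654735; T_28,21=27×1145254303050+40681506808800=71603372991150; T_28,22=27×25922927745+1145254303050=1845173352165; T_28,23=27×460012995+25922927745=38343278610
Read c(28,20) = 2280730371654735, c(28,21) = 71603372991150, c(28,22) = 1845173352165, c(28,23) = 38343278610.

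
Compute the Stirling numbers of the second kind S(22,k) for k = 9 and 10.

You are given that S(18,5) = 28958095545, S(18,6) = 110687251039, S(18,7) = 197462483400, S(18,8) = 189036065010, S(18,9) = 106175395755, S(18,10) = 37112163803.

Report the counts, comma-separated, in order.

row 19: T[19][6]=6·110687251039+28958095545=693081601779  T[19][7]=7·197462483400+110687251039=1492924634839  T[19][8]=8·189036065010+197462483400=1709751003480  T[19][9]=9·106175395755+189036065010=1144614626805  T[19][10]=10·37112163803+106175395755=477297033785
row 20: T[20][7]=7·1492924634839+693081601779=11143554045652  T[20][8]=8·1709751003480+1492924634839=15170932662679  T[20][9]=9·1144614626805+1709751003480=12011282644725  T[20][10]=10·477297033785+1144614626805=5917584964655
row 21: T[21][8]=8·15170932662679+11143554045652=132511015347084  T[21][9]=9·12011282644725+15170932662679=123272476465204  T[21][10]=10·5917584964655+12011282644725=71187132291275
row 22: T[22][9]=9·123272476465204+132511015347084=1241963303533920  T[22][10]=10·71187132291275+123272476465204=835143799377954
Read S(22,9) = 1241963303533920, S(22,10) = 835143799377954.

1241963303533920, 835143799377954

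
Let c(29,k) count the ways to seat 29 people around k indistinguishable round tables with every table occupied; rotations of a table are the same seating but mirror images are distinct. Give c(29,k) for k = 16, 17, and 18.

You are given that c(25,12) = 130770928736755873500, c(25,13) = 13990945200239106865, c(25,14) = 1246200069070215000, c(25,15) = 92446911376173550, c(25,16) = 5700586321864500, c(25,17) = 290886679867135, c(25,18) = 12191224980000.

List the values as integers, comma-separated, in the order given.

[26] T[26,13]:25*13990945200239106865+130770928736755873500=480544558742733545125 · T[26,14]:25*1246200069070215000+13990945200239106865=45145946926994481865 · T[26,15]:25*92446911376173550+1246200069070215000=3557372853474553750 · T[26,16]:25*5700586321864500+92446911376173550=234961569422786050 · T[26,17]:25*290886679867135+5700586321864500=12972753318542875 · T[26,18]:25*12191224980000+290886679867135=595667304367135
[27] T[27,14]:26*45145946926994481865+480544558742733545125=1654339178844590073615 · T[27,15]:26*3557372853474553750+45145946926994481865=137637641117332879365 · T[27,16]:26*234961569422786050+3557372853474553750=9666373658466991050 · T[27,17]:26*12972753318542875+234961569422786050=572253155704900800 · T[27,18]:26*595667304367135+12972753318542875=28460103232088385
[28] T[28,15]:27*137637641117332879365+1654339178844590073615=5370555489012577816470 · T[28,16]:27*9666373658466991050+137637641117332879365=398629729895941637715 · T[28,17]:27*572253155704900800+9666373658466991050=25117208862499312650 · T[28,18]:27*28460103232088385+572253155704900800=1340675942971287195
[29] T[29,16]:28*398629729895941637715+5370555489012577816470=16532187926098943672490 · T[29,17]:28*25117208862499312650+398629729895941637715=1101911578045922391915 · T[29,18]:28*1340675942971287195+25117208862499312650=62656135265695354110
Read c(29,16) = 16532187926098943672490, c(29,17) = 1101911578045922391915, c(29,18) = 62656135265695354110.

16532187926098943672490, 1101911578045922391915, 62656135265695354110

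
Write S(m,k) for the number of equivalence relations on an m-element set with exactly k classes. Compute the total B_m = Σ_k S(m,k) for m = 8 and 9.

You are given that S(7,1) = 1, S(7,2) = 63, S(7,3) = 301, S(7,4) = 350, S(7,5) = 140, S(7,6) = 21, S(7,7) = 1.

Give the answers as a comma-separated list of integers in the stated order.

row 8: T[8][1]=1·1+0=1  T[8][2]=2·63+1=127  T[8][3]=3·301+63=966  T[8][4]=4·350+301=1701  T[8][5]=5·140+350=1050  T[8][6]=6·21+140=266  T[8][7]=7·1+21=28  T[8][8]=8·0+1=1
row 9: T[9][1]=1·1+0=1  T[9][2]=2·127+1=255  T[9][3]=3·966+127=3025  T[9][4]=4·1701+966=7770  T[9][5]=5·1050+1701=6951  T[9][6]=6·266+1050=2646  T[9][7]=7·28+266=462  T[9][8]=8·1+28=36  T[9][9]=9·0+1=1
B_8 = ΣS(8,k) = 1+127+966+1701+1050+266+28+1 = 4140
B_9 = ΣS(9,k) = 1+255+3025+7770+6951+2646+462+36+1 = 21147

4140, 21147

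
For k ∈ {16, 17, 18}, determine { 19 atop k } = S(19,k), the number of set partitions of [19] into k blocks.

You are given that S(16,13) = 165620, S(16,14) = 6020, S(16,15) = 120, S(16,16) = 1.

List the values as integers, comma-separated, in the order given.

@17  (17,14):6020·14+165620→249900, (17,15):120·15+6020→7820, (17,16):1·16+120→136, (17,17):0·17+1→1
@18  (18,15):7820·15+249900→367200, (18,16):136·16+7820→9996, (18,17):1·17+136→153, (18,18):0·18+1→1
@19  (19,16):9996·16+367200→527136, (19,17):153·17+9996→12597, (19,18):1·18+153→171
Read S(19,16) = 527136, S(19,17) = 12597, S(19,18) = 171.

527136, 12597, 171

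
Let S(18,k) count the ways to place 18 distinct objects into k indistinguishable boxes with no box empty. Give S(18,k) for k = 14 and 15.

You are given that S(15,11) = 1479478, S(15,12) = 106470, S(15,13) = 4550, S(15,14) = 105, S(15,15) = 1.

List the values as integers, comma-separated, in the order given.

8408778, 367200

row 16: T[16][12]=12·106470+1479478=2757118  T[16][13]=13·4550+106470=165620  T[16][14]=14·105+4550=6020  T[16][15]=15·1+105=120
row 17: T[17][13]=13·165620+2757118=4910178  T[17][14]=14·6020+165620=249900  T[17][15]=15·120+6020=7820
row 18: T[18][14]=14·249900+4910178=8408778  T[18][15]=15·7820+249900=367200
Read S(18,14) = 8408778, S(18,15) = 367200.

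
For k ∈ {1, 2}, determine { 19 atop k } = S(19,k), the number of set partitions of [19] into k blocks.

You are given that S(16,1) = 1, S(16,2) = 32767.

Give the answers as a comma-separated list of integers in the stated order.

1, 262143

r17: T_17,1=1×1+0=1; T_17,2=2×32767+1=65535
r18: T_18,1=1×1+0=1; T_18,2=2×65535+1=131071
r19: T_19,1=1×1+0=1; T_19,2=2×131071+1=262143
Read S(19,1) = 1, S(19,2) = 262143.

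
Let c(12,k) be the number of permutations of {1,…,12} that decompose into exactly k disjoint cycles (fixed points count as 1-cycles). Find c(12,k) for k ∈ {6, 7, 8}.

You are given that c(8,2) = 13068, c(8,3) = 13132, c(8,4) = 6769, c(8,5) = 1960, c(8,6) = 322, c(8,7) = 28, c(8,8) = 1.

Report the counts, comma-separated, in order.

13339535, 2637558, 357423

row 9: T[9][3]=8·13132+13068=118124  T[9][4]=8·6769+13132=67284  T[9][5]=8·1960+6769=22449  T[9][6]=8·322+1960=4536  T[9][7]=8·28+322=546  T[9][8]=8·1+28=36
row 10: T[10][4]=9·67284+118124=723680  T[10][5]=9·22449+67284=269325  T[10][6]=9·4536+22449=63273  T[10][7]=9·546+4536=9450  T[10][8]=9·36+546=870
row 11: T[11][5]=10·269325+723680=3416930  T[11][6]=10·63273+269325=902055  T[11][7]=10·9450+63273=157773  T[11][8]=10·870+9450=18150
row 12: T[12][6]=11·902055+3416930=13339535  T[12][7]=11·157773+902055=2637558  T[12][8]=11·18150+157773=357423
Read c(12,6) = 13339535, c(12,7) = 2637558, c(12,8) = 357423.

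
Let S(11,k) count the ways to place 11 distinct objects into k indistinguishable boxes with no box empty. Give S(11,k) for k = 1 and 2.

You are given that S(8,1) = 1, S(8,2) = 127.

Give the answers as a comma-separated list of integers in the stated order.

1, 1023

r9: T_9,1=1×1+0=1; T_9,2=2×127+1=255
r10: T_10,1=1×1+0=1; T_10,2=2×255+1=511
r11: T_11,1=1×1+0=1; T_11,2=2×511+1=1023
Read S(11,1) = 1, S(11,2) = 1023.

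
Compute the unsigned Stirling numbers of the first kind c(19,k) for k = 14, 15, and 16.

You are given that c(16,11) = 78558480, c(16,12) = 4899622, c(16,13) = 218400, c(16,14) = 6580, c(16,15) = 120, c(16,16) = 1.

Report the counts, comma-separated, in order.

i=17: T(17,12)=78558480+16·4899622=156952432 | T(17,13)=4899622+16·218400=8394022 | T(17,14)=218400+16·6580=323680 | T(17,15)=6580+16·120=8500 | T(17,16)=120+16·1=136
i=18: T(18,13)=156952432+17·8394022=299650806 | T(18,14)=8394022+17·323680=13896582 | T(18,15)=323680+17·8500=468180 | T(18,16)=8500+17·136=10812
i=19: T(19,14)=299650806+18·13896582=549789282 | T(19,15)=13896582+18·468180=22323822 | T(19,16)=468180+18·10812=662796
Read c(19,14) = 549789282, c(19,15) = 22323822, c(19,16) = 662796.

549789282, 22323822, 662796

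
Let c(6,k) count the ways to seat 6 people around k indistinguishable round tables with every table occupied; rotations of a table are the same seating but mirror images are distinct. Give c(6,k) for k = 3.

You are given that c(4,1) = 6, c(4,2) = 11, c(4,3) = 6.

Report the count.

225

r5: T_5,2=4×11+6=50; T_5,3=4×6+11=35
r6: T_6,3=5×35+50=225
Read c(6,3) = 225.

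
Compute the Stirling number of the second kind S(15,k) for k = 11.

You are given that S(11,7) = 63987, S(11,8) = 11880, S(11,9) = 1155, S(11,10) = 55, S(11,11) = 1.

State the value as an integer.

1479478

@12  (12,8):11880·8+63987→159027, (12,9):1155·9+11880→22275, (12,10):55·10+1155→1705, (12,11):1·11+55→66
@13  (13,9):22275·9+159027→359502, (13,10):1705·10+22275→39325, (13,11):66·11+1705→2431
@14  (14,10):39325·10+359502→752752, (14,11):2431·11+39325→66066
@15  (15,11):66066·11+752752→1479478
Read S(15,11) = 1479478.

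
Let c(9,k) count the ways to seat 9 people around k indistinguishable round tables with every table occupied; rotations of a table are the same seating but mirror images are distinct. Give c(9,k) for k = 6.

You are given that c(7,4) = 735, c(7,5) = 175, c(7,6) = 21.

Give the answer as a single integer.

[8] T[8,5]:7*175+735=1960 · T[8,6]:7*21+175=322
[9] T[9,6]:8*322+1960=4536
Read c(9,6) = 4536.

4536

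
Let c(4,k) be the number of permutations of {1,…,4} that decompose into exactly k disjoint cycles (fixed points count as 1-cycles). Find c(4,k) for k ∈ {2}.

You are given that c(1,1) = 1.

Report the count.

11

[2] T[2,1]:1*1+0=1 · T[2,2]:1*0+1=1
[3] T[3,1]:2*1+0=2 · T[3,2]:2*1+1=3
[4] T[4,2]:3*3+2=11
Read c(4,2) = 11.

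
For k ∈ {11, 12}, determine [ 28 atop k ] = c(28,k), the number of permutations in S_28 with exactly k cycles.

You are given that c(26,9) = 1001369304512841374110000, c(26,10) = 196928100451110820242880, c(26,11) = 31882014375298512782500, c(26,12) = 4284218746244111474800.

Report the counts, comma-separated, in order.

@27  (27,10):196928100451110820242880·26+1001369304512841374110000→6121499916241722700424880, (27,11):31882014375298512782500·26+196928100451110820242880→1025860474208872152587880, (27,12):4284218746244111474800·26+31882014375298512782500→143271701777645411127300
@28  (28,11):1025860474208872152587880·27+6121499916241722700424880→33819732719881270820297640, (28,12):143271701777645411127300·27+1025860474208872152587880→4894196422205298253024980
Read c(28,11) = 33819732719881270820297640, c(28,12) = 4894196422205298253024980.

33819732719881270820297640, 4894196422205298253024980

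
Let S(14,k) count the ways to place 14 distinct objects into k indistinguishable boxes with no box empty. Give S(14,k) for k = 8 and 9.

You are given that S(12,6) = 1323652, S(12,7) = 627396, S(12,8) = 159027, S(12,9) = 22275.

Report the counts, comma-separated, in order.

20912320, 5135130

@13  (13,7):627396·7+1323652→5715424, (13,8):159027·8+627396→1899612, (13,9):22275·9+159027→359502
@14  (14,8):1899612·8+5715424→20912320, (14,9):359502·9+1899612→5135130
Read S(14,8) = 20912320, S(14,9) = 5135130.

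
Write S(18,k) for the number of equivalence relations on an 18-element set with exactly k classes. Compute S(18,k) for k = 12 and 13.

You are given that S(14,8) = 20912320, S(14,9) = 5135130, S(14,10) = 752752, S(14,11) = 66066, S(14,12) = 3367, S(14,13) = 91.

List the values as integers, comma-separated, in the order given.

1256328866, 125854638

row 15: T[15][9]=9·5135130+20912320=67128490  T[15][10]=10·752752+5135130=12662650  T[15][11]=11·66066+752752=1479478  T[15][12]=12·3367+66066=106470  T[15][13]=13·91+3367=4550
row 16: T[16][10]=10·12662650+67128490=193754990  T[16][11]=11·1479478+12662650=28936908  T[16][12]=12·106470+1479478=2757118  T[16][13]=13·4550+106470=165620
row 17: T[17][11]=11·28936908+193754990=512060978  T[17][12]=12·2757118+28936908=62022324  T[17][13]=13·165620+2757118=4910178
row 18: T[18][12]=12·62022324+512060978=1256328866  T[18][13]=13·4910178+62022324=125854638
Read S(18,12) = 1256328866, S(18,13) = 125854638.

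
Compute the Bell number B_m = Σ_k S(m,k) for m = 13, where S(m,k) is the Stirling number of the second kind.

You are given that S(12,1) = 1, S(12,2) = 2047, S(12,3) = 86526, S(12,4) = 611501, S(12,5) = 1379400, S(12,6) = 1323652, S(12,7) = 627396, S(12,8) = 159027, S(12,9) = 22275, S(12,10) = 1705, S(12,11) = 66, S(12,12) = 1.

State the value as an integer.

27644437

r13: T_13,1=1×1+0=1; T_13,2=2×2047+1=4095; T_13,3=3×86526+2047=261625; T_13,4=4×611501+86526=2532530; T_13,5=5×1379400+611501=7508501; T_13,6=6×1323652+1379400=9321312; T_13,7=7×627396+1323652=5715424; T_13,8=8×159027+627396=1899612; T_13,9=9×22275+159027=359502; T_13,10=10×1705+22275=39325; T_13,11=11×66+1705=2431; T_13,12=12×1+66=78; T_13,13=13×0+1=1
B_13 = ΣS(13,k) = 1+4095+261625+2532530+7508501+9321312+5715424+1899612+359502+39325+2431+78+1 = 27644437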